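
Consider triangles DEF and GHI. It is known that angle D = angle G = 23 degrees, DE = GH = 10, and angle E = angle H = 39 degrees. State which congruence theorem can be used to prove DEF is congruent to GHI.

The given information provides:
angle D = angle G = 23 degrees, DE = GH = 10, and angle E = angle H = 39 degrees
This matches the ASA congruence theorem.
Two pairs of corresponding angles and the included side are equal (Angle-Side-Angle).

ASA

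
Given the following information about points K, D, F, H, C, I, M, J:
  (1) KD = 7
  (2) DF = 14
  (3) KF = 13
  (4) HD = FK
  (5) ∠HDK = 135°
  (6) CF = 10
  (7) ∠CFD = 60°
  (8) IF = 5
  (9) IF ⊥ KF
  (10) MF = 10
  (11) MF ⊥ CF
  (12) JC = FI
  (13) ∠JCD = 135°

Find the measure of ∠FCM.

Step 1: By the law of cosines on triangle CFM: CM² = 10² + 10² − 2·10·10·cos(90°) = 200, so CM = 10·√2.
Step 2: By the inverse law of cosines on triangle FCM: cos(∠FCM) = (10² + (10·√2)² − 10²) / (2·10·10·√2) = 200/282.84 = 0.7071, so ∠FCM = 45°.

Therefore, the measure of angle ∠FCM = 45°.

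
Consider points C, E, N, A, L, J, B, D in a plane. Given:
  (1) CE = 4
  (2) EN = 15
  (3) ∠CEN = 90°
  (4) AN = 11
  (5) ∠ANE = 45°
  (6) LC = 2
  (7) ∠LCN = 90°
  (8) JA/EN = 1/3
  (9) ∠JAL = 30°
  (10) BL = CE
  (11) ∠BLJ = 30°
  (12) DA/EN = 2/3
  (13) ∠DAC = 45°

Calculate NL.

Step 1: By the law of cosines on triangle CEN: CN² = 4² + 15² − 2·4·15·cos(90°) = 241, so CN ≈ 15.52.
Step 2: By the law of cosines on triangle NCL: NL² = 15.52² + 2² − 2·15.52·2·cos(90°) = 245, so NL = 7·√5.

Therefore, the length of NL = 7·√5.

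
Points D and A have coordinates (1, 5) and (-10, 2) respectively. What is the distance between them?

The horizontal distance is |-10 - 1| = 11 and the vertical distance is |2 - 5| = 3.
By the Pythagorean theorem, d = sqrt(11^2 + 3^2) = sqrt(130).

sqrt(130)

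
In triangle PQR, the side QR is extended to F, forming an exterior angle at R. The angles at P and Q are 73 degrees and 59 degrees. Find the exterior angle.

The interior angle at R is 180 - 73 - 59 = 48 degrees.
The exterior angle and interior angle at R are supplementary:
Exterior angle = 180 - 48 = 132 degrees.

132 degrees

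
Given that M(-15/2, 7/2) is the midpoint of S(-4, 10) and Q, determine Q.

Using the midpoint formula: M = ((x1 + x2)/2, (y1 + y2)/2)
We know M = (-15/2, 7/2) and S = (-4, 10)
For x: -15/2 = (-4 + x2)/2, so x2 = 2*-15/2 - -4 = -11
For y: 7/2 = (10 + y2)/2, so y2 = 2*7/2 - 10 = -3
Q = (-11, -3)

(-11, -3)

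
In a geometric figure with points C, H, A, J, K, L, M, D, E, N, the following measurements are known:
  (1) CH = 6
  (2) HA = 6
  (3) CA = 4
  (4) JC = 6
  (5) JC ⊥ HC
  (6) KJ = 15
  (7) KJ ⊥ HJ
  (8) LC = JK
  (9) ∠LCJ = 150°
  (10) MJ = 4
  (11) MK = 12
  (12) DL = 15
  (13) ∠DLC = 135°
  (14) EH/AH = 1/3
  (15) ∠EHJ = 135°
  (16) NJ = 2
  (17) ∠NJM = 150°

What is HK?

Step 1: By the law of cosines on triangle JCH: JH² = 6² + 6² − 2·6·6·cos(90°) = 72, so JH = 6·√2.
Step 2: By the law of cosines on triangle HJK: HK² = (6·√2)² + 15² − 2·6·√2·15·cos(90°) = 297, so HK = 3·√33.

Therefore, the length of HK = 3·√33.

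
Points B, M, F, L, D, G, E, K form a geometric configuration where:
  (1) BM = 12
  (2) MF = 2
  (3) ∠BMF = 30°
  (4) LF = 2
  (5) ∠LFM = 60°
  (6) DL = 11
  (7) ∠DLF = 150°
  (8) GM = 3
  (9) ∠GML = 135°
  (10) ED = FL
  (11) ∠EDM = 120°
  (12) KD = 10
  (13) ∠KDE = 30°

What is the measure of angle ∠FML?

Step 1: By the law of cosines on triangle MFL: ML² = 2² + 2² − 2·2·2·cos(60°) = 4, so ML = 2.
Step 2: By the inverse law of cosines on triangle FML: cos(∠FML) = (2² + 2² − 2²) / (2·2·2) = 4/8 = 0.5, so ∠FML = 60°.

Therefore, the measure of angle ∠FML = 60°.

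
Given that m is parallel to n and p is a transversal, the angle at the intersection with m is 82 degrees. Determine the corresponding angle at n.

Corresponding angles are equal: 82 degrees.

82 degrees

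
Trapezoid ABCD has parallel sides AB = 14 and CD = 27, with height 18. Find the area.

Area of a trapezoid = (base1 + base2) * height / 2
Area = (14 + 27) * 18 / 2
Area = 41 * 18 / 2
Area = 738 / 2
Area = 369

369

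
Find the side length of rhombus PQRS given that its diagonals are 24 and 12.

The diagonals of a rhombus bisect each other at right angles.
Half-diagonals: 24/2 = 12 and 12/2 = 6
side = sqrt(12^2 + 6^2)
side = sqrt(144 + 36)
side = sqrt(180) = 6*sqrt(5)

6*sqrt(5)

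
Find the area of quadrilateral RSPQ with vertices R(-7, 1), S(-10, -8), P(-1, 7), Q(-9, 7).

Shoelace: sum of cross terms = 84, Area = (1/2)|84| = 42

42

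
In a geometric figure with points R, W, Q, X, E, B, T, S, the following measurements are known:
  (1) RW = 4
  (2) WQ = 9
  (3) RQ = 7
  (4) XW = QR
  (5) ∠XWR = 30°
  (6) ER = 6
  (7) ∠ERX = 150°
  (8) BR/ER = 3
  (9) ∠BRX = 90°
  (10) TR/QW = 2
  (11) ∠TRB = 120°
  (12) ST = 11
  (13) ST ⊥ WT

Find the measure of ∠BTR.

From the given relations: TR = 2·QW = 2·9 = 18; BR = 3·ER = 3·6 = 18.
Step 1: By the law of cosines on triangle TRB: TB² = 18² + 18² − 2·18·18·cos(120°) = 972, so TB = 18·√3.
Step 2: By the inverse law of cosines on triangle BTR: cos(∠BTR) = ((18·√3)² + 18² − 18²) / (2·18·√3·18) = 972/1122.37 = 0.866, so ∠BTR = 30°.

Therefore, the measure of angle ∠BTR = 30°.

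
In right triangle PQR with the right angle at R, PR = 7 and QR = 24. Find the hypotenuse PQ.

PQ = sqrt(7^2 + 24^2) = sqrt(625) = 25

25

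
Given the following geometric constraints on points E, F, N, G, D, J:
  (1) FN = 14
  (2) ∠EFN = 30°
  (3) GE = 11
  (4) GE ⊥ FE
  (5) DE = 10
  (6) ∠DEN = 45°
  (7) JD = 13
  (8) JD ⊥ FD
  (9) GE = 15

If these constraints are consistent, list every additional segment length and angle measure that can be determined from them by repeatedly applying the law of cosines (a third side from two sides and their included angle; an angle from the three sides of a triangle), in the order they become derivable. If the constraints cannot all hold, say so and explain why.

These constraints are not satisfiable: (3) GE = 11 and (9) GE = 15 assign two different lengths to the same segment. No planar figure meets all of them, so nothing further can be derived.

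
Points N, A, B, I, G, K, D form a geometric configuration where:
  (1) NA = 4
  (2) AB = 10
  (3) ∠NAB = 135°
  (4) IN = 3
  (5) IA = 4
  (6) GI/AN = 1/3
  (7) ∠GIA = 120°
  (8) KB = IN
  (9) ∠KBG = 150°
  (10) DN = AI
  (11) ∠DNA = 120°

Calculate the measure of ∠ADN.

From the given relations: DN = AI = 4.
Step 1: By the law of cosines on triangle DNA: DA² = 4² + 4² − 2·4·4·cos(120°) = 48, so DA = 4·√3.
Step 2: By the inverse law of cosines on triangle ADN: cos(∠ADN) = ((4·√3)² + 4² − 4²) / (2·4·√3·4) = 48/55.43 = 0.866, so ∠ADN = 30°.

Therefore, the measure of angle ∠ADN = 30°.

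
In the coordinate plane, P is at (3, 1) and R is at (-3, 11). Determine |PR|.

d = sqrt((-6)^2 + (10)^2) = sqrt(136) = 2*sqrt(34)

2*sqrt(34)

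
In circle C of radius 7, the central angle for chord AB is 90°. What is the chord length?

Chord length = 2r sin(θ/2)
= 2 × 7 × sin(90°/2)
= 2 × 7 × sin(45°)
= 7*sqrt(2)

7*sqrt(2)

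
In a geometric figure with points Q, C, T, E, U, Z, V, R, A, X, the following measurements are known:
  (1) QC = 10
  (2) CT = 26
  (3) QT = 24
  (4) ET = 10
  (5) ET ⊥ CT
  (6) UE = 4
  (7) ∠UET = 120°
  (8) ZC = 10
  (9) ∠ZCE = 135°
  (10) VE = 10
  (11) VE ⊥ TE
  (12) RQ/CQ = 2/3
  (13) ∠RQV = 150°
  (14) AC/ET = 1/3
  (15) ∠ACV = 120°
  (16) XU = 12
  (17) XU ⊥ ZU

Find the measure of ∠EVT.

Step 1: By the law of cosines on triangle VET: VT² = 10² + 10² − 2·10·10·cos(90°) = 200, so VT = 10·√2.
Step 2: By the inverse law of cosines on triangle EVT: cos(∠EVT) = (10² + (10·√2)² − 10²) / (2·10·10·√2) = 200/282.84 = 0.7071, so ∠EVT = 45°.

Therefore, the measure of angle ∠EVT = 45°.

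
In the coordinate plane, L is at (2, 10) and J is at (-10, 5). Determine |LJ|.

The horizontal distance is |-10 - 2| = 12 and the vertical distance is |5 - 10| = 5.
By the Pythagorean theorem, d = sqrt(12^2 + 5^2) = sqrt(169) = 13.

13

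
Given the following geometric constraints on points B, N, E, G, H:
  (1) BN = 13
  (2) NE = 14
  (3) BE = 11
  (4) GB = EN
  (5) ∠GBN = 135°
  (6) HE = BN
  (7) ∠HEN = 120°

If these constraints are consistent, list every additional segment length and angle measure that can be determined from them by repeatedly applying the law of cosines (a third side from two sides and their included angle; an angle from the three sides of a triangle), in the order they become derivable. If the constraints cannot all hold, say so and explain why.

The constraints are consistent. Derivable facts, in order:
After 1 step:
- NG ≈ 24.95
- NH ≈ 23.39
- ∠BEN = 61.28°
- ∠BNE = 47.91°
- ∠EBN = 70.81°
After 2 steps:
- ∠BGN = 21.62°
- ∠BNG = 23.38°
- ∠EHN = 31.22°
- ∠ENH = 28.78°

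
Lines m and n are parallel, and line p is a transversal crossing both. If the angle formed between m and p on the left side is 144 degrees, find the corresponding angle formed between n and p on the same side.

Corresponding angles are equal: 144 degrees.

144 degrees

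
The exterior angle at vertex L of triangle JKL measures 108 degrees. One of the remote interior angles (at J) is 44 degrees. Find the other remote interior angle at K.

The exterior angle theorem states that an exterior angle equals the sum of the two non-adjacent interior angles.
So 108 = 44 + angle K, which gives angle K = 108 - 44 = 64 degrees.

64 degrees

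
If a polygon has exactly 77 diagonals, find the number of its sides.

Using d = n(n - 3)/2, we solve 77 = n(n - 3)/2.
So n(n - 3) = 154.
Testing n = 14: 14 * 11 = 154 = 154. Correct.
The polygon has 14 sides.

14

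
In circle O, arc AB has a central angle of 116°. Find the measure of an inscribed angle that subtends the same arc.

An inscribed angle intercepts an arc from a point on the circle, while the central angle intercepts the same arc from the center.
The inscribed angle is always half the central angle: 116° / 2 = 58°.

58°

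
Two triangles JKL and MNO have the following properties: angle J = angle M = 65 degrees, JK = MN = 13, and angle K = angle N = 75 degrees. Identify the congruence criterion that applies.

Consider the given information: angle J = angle M = 65 degrees, JK = MN = 13, and angle K = angle N = 75 degrees
This is not SAS or HL: SAS requires two sides and the included angle between them. HL only applies to right triangles with matching hypotenuse and leg.
The correct criterion is ASA. Two pairs of corresponding angles and the included side are equal (Angle-Side-Angle).

ASA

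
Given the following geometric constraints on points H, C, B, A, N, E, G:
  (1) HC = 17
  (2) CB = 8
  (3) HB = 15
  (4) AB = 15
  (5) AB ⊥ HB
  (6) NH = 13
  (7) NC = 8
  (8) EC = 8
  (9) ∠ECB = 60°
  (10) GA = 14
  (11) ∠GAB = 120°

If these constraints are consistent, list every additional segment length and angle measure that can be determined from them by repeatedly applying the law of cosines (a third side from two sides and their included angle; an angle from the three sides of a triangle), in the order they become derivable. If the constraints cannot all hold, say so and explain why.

The constraints are consistent. Derivable facts, in order:
After 1 step:
- BE = 8
- BG ≈ 25.12
- HA = 15·√2
- ∠BCH = 61.93°
- ∠BHC = 28.07°
- ∠CBH = 90°
- ∠CHN = 26.95°
- ∠CNH = 105.62°
- ∠HCN = 47.43°
After 2 steps:
- ∠ABG = 28.86°
- ∠AGB = 31.14°
- ∠AHB = 45°
- ∠BAH = 45°
- ∠BEC = 60°
- ∠CBE = 60°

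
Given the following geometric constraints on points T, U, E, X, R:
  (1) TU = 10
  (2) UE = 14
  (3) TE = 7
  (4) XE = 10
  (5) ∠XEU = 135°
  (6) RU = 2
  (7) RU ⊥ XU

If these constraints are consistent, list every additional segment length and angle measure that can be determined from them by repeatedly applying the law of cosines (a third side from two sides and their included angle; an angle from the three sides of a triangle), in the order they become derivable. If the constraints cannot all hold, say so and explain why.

The constraints are consistent. Derivable facts, in order:
After 1 step:
- UX ≈ 22.23
- ∠ETU = 109.62°
- ∠EUT = 28.1°
- ∠TEU = 42.29°
After 2 steps:
- XR ≈ 22.32
- ∠EUX = 18.55°
- ∠EXU = 26.45°
After 3 steps:
- ∠RXU = 5.14°
- ∠URX = 84.86°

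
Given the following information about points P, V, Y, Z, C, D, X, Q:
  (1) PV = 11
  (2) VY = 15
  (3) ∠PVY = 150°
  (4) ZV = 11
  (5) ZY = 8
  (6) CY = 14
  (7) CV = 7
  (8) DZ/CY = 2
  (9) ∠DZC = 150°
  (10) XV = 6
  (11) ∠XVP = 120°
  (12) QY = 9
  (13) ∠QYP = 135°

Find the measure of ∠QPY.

Step 1: By the law of cosines on triangle PVY: PY² = 11² + 15² − 2·11·15·cos(150°) = 631.79, so PY ≈ 25.14.
Step 2: By the law of cosines on triangle PYQ: PQ² = 25.14² + 9² − 2·25.14·9·cos(135°) = 1032.71, so PQ ≈ 32.14.
Step 3: By the inverse law of cosines on triangle QPY: cos(∠QPY) = (32.14² + 25.14² − 9²) / (2·32.14·25.14) = 1583.5/1615.49 = 0.9802, so ∠QPY = 11.42°.

Therefore, the measure of angle ∠QPY = 11.42°.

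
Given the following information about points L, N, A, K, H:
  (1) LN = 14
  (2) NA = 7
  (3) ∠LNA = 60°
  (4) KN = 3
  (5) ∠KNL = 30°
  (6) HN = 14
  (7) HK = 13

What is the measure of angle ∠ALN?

Step 1: By the law of cosines on triangle LNA: LA² = 14² + 7² − 2·14·7·cos(60°) = 147, so LA = 7·√3.
Step 2: By the inverse law of cosines on triangle ALN: cos(∠ALN) = ((7·√3)² + 14² − 7²) / (2·7·√3·14) = 294/339.48 = 0.866, so ∠ALN = 30°.

Therefore, the measure of angle ∠ALN = 30°.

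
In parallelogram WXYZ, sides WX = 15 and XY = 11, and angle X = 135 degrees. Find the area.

Area = a * b * sin(theta)
Area = 15 * 11 * sin(135 degrees)
Area = 165 * sqrt(2)/2
Area = 165*sqrt(2)/2

165*sqrt(2)/2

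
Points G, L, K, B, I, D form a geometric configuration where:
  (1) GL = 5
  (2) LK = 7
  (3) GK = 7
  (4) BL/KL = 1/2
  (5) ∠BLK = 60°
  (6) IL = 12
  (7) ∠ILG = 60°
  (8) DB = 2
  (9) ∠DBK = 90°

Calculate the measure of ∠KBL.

From the given relations: BL = 1/2·KL = 1/2·7 ≈ 3.5.
Step 1: By the law of cosines on triangle BLK: BK² = 3.5² + 7² − 2·3.5·7·cos(60°) = 36.75, so BK = 7/2·√3.
Step 2: By the inverse law of cosines on triangle KBL: cos(∠KBL) = ((7/2·√3)² + 3.5² − 7²) / (2·7/2·√3·3.5) = 0/42.44 = 0, so ∠KBL = 90°.

Therefore, the measure of angle ∠KBL = 90°.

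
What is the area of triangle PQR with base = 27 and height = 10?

A triangle's area is half the area of a rectangle with the same base and height.
Area = (1/2) * 27 * 10 = 135.

135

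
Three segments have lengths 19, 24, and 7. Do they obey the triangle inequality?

Yes.
The triangle inequality requires that the sum of any two sides exceeds the third.
Here 7 + 19 = 26 > 24, so the condition is met.

Yes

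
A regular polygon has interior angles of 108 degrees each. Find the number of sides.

The exterior angle is the supplement of the interior angle: 180 - 108 = 72 degrees.
Since the exterior angles of any convex polygon sum to 360 degrees, the number of sides is 360 / 72 = 5.

5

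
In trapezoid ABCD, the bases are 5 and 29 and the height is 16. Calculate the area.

Area of a trapezoid = (base1 + base2) * height / 2
Area = (5 + 29) * 16 / 2
Area = 34 * 16 / 2
Area = 544 / 2
Area = 272

272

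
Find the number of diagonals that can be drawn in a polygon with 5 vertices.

Each of the 5 vertices connects to 2 non-adjacent vertices via diagonals.
Total connections = 5 × 2 = 10, but each diagonal is counted twice.
Number of diagonals = 10 / 2 = 5.

5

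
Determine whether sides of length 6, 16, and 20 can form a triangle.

Yes.
The triangle inequality requires that the sum of any two sides exceeds the third.
Here 6 + 16 = 22 > 20, so the condition is met.

Yes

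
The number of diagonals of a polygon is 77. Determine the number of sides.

Using d = n(n - 3)/2, we solve 77 = n(n - 3)/2.
So n(n - 3) = 154.
Testing n = 14: 14 * 11 = 154 = 154. Correct.
The polygon has 14 sides.

14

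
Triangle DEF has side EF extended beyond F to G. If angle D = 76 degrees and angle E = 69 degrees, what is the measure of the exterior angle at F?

Exterior angle = 76 + 69 = 145 degrees (exterior angle theorem).

145 degrees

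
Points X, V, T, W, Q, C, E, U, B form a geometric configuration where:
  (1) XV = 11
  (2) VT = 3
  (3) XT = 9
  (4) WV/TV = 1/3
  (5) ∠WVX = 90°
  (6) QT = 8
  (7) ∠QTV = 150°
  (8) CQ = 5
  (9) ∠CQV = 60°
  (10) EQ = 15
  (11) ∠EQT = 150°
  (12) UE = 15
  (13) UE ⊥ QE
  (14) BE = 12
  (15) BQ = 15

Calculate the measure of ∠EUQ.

Step 1: By the law of cosines on triangle UEQ: UQ² = 15² + 15² − 2·15·15·cos(90°) = 450, so UQ = 15·√2.
Step 2: By the inverse law of cosines on triangle EUQ: cos(∠EUQ) = (15² + (15·√2)² − 15²) / (2·15·15·√2) = 450/636.4 = 0.7071, so ∠EUQ = 45°.

Therefore, the measure of angle ∠EUQ = 45°.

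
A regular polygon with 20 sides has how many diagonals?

Each of the 20 vertices connects to 17 non-adjacent vertices via diagonals.
Total connections = 20 × 17 = 340, but each diagonal is counted twice.
Number of diagonals = 340 / 2 = 170.

170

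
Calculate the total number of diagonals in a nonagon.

Total line segments between 9 vertices = C(9,2) = 36.
Subtract the 9 sides: 36 - 9 = 27 diagonals.

27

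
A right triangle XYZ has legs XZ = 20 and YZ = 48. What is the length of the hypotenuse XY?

In a right triangle, the square of the hypotenuse equals the sum of the squares of the two legs.
The legs are 20 and 48, so the hypotenuse = sqrt(400 + 2304) = sqrt(2704) = 52.

52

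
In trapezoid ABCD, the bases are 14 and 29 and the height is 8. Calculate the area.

A trapezoid's area equals the midsegment times the height.
The midsegment is (14 + 29) / 2 = 43/2.
Area = 43/2 * 8 = 172.

172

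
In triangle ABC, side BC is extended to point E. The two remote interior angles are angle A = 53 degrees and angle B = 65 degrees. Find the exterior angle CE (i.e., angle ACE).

By the exterior angle theorem, an exterior angle of a triangle equals the sum of the two remote interior angles.
Exterior angle = angle A + angle B
Exterior angle = 53 + 65 = 118 degrees

118 degrees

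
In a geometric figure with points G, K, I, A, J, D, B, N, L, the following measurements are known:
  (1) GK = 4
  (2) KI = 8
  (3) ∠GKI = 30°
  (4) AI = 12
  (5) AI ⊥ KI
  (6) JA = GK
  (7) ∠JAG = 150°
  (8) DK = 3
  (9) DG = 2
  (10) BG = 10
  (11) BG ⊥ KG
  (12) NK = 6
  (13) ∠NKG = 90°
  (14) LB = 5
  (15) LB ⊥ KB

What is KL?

Step 1: By the law of cosines on triangle BGK: BK² = 10² + 4² − 2·10·4·cos(90°) = 116, so BK = 2·√29.
Step 2: By the law of cosines on triangle KBL: KL² = (2·√29)² + 5² − 2·2·√29·5·cos(90°) = 141, so KL = √141.

Therefore, the length of KL = √141.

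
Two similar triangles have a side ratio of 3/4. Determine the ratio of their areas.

Area scales with the square of linear dimensions. If every length is multiplied by 3/4, then the area is multiplied by (3/4)^2 = 9/16.
The area ratio is 9:16.

9:16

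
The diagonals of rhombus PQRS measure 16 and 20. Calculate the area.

Area = (16 * 20) / 2 = 320 / 2 = 160

160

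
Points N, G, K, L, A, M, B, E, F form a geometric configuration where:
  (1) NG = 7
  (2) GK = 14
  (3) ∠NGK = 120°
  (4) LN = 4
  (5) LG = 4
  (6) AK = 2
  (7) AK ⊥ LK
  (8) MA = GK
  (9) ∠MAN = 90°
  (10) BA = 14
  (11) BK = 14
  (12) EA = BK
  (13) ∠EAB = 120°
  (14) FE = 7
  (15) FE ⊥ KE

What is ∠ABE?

From the given relations: EA = BK = 14.
Step 1: By the law of cosines on triangle BAE: BE² = 14² + 14² − 2·14·14·cos(120°) = 588, so BE = 14·√3.
Step 2: By the inverse law of cosines on triangle ABE: cos(∠ABE) = (14² + (14·√3)² − 14²) / (2·14·14·√3) = 588/678.96 = 0.866, so ∠ABE = 30°.

Therefore, the measure of angle ∠ABE = 30°.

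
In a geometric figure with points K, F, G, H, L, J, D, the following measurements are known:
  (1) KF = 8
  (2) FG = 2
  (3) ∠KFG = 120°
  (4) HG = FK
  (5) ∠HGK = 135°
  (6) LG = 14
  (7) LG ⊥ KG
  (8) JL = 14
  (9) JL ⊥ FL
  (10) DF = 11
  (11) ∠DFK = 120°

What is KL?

Step 1: By the law of cosines on triangle GFK: GK² = 2² + 8² − 2·2·8·cos(120°) = 84, so GK = 2·√21.
Step 2: By the law of cosines on triangle KGL: KL² = (2·√21)² + 14² − 2·2·√21·14·cos(90°) = 280, so KL = 2·√70.

Therefore, the length of KL = 2·√70.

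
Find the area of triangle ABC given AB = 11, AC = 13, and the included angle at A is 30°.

Area = (1/2) * AB * AC * sin(A)
Area = (1/2) * 11 * 13 * sin(30°)
Area = (1/2) * 11 * 13 * 1/2
Area = 143/4

143/4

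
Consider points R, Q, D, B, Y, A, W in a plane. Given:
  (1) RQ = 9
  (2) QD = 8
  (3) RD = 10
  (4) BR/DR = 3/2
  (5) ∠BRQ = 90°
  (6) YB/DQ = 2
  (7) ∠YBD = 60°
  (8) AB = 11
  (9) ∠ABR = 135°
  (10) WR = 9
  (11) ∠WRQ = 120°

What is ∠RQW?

Step 1: By the law of cosines on triangle QRW: QW² = 9² + 9² − 2·9·9·cos(120°) = 243, so QW = 9·√3.
Step 2: By the inverse law of cosines on triangle RQW: cos(∠RQW) = (9² + (9·√3)² − 9²) / (2·9·9·√3) = 243/280.59 = 0.866, so ∠RQW = 30°.

Therefore, the measure of angle ∠RQW = 30°.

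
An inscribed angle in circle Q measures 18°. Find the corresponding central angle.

The inscribed angle theorem states that a central angle is always twice any inscribed angle that subtends the same arc.
Since the inscribed angle is 18°, the central angle = 2 × 18° = 36°.

36°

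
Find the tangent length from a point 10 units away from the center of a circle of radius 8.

The tangent, radius, and line from the external point to the center form a right triangle.
The right angle is where the tangent meets the radius.
By the Pythagorean theorem: tangent² + 8² = 10²
tangent² = 100 - 64 = 36
tangent = 6

6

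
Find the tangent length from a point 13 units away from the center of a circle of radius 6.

tangent = √(d² - r²) = √(13² - 6²) = √(169 - 36) = √133 = sqrt(133)

sqrt(133)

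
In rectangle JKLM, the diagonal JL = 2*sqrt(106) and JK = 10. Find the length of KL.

Using the Pythagorean theorem: d^2 = a^2 + b^2
b^2 = d^2 - a^2
b^2 = 424 - 100
b^2 = 324
b = sqrt(324) = 18

18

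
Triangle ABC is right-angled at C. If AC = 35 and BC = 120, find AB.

In a right triangle, the square of the hypotenuse equals the sum of the squares of the two legs.
The legs are 35 and 120, so the hypotenuse = sqrt(1225 + 14400) = sqrt(15625) = 125.

125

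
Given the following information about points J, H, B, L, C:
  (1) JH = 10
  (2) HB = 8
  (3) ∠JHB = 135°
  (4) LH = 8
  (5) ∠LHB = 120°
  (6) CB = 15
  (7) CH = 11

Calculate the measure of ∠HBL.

Step 1: By the law of cosines on triangle BHL: BL² = 8² + 8² − 2·8·8·cos(120°) = 192, so BL = 8·√3.
Step 2: By the inverse law of cosines on triangle HBL: cos(∠HBL) = (8² + (8·√3)² − 8²) / (2·8·8·√3) = 192/221.7 = 0.866, so ∠HBL = 30°.

Therefore, the measure of angle ∠HBL = 30°.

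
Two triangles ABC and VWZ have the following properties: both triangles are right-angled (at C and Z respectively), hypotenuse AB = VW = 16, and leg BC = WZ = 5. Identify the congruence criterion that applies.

The given information provides:
both triangles are right-angled (at C and Z respectively), hypotenuse AB = VW = 16, and leg BC = WZ = 5
This matches the HL congruence theorem.
The hypotenuse and one leg of two right triangles are equal (Hypotenuse-Leg).

HL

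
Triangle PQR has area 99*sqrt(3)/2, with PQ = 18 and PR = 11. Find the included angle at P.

Area = (1/2) * a * b * sin(C)
sin(C) = 2 * Area / (a * b)
sin(C) = 2 * 99*sqrt(3)/2 / (18 * 11)
sin(C) = sqrt(3)/2
C = arcsin(sqrt(3)/2) = 60°
Since sin(180° - C) = sin(C), the obtuse angle 120° gives the same area, so C = 60° or C = 120°.

60° or 120°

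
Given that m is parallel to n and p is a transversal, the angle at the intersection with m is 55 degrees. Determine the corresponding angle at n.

Corresponding angles formed by parallel lines and a transversal are equal.
The given angle is 55 degrees.
The corresponding angle = 55 degrees.

55 degrees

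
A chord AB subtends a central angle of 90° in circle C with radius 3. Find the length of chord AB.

Drop a perpendicular from the center to the chord, bisecting both the chord and the central angle.
Each half-chord = r sin(θ/2) = 3 sin(45°).
The full chord = 2 × 3 × sin(45°) = 3*sqrt(2).

3*sqrt(2)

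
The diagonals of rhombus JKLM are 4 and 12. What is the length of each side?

Half-diagonals are 2 and 6. side = sqrt(2^2 + 6^2) = sqrt(40) = 2*sqrt(10)

2*sqrt(10)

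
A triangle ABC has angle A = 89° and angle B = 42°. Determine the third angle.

angle C = 180 - 89 - 42 = 49 degrees.

49 degrees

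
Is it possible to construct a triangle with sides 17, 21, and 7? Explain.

Yes.
The triangle inequality requires that the sum of any two sides exceeds the third.
Here 7 + 17 = 24 > 21, so the condition is met.

Yes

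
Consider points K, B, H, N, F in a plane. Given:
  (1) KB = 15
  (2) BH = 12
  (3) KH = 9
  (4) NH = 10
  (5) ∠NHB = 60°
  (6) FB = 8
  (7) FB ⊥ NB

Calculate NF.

Step 1: By the law of cosines on triangle BHN: BN² = 12² + 10² − 2·12·10·cos(60°) = 124, so BN = 2·√31.
Step 2: By the law of cosines on triangle NBF: NF² = (2·√31)² + 8² − 2·2·√31·8·cos(90°) = 188, so NF = 2·√47.

Therefore, the length of NF = 2·√47.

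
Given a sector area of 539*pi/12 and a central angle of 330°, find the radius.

r² = 360 × 539*pi/12 / (π × 330) = 49, so r = 7.

7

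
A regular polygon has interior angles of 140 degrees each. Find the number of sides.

Exterior angle = 180 - 140 = 40. n = 360 / 40 = 9.

9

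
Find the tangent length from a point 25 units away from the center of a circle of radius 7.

tangent = √(d² - r²) = √(25² - 7²) = √(625 - 49) = √576 = 24

24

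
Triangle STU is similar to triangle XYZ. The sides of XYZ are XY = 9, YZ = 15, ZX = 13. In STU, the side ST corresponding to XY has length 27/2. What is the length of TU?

Similar triangles have proportional sides. Setting up the proportion:
ST / XY = TU / YZ
27/2 / 9 = TU / 15
TU = 15 * 27/2 / 9 = 45/2.

45/2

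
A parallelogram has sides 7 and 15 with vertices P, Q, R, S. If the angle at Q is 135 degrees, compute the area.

Area = a * b * sin(theta)
Area = 7 * 15 * sin(135 degrees)
Area = 105 * sqrt(2)/2
Area = 105*sqrt(2)/2

105*sqrt(2)/2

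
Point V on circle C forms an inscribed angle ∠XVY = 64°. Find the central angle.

Central angle = 2 × 64° = 128° (inscribed angle theorem).

128°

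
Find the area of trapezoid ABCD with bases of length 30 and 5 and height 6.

Area of a trapezoid = (base1 + base2) * height / 2
Area = (30 + 5) * 6 / 2
Area = 35 * 6 / 2
Area = 210 / 2
Area = 105

105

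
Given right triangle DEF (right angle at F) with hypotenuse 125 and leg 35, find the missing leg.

Rearranging the Pythagorean theorem to solve for the unknown leg:
leg^2 = hypotenuse^2 - known_leg^2 = 15625 - 1225 = 14400
leg = sqrt(14400) = 120.

120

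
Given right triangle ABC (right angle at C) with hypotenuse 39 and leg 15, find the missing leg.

BC = sqrt(39^2 - 15^2) = sqrt(1296) = 36

36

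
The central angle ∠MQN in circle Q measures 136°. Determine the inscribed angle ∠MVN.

Inscribed angle = 136° / 2 = 68° (inscribed angle theorem).

68°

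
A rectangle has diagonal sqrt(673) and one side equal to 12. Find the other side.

b = sqrt(d^2 - a^2) = sqrt(673 - 144) = sqrt(529) = 23

23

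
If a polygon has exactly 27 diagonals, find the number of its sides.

Using d = n(n - 3)/2, we solve 27 = n(n - 3)/2.
So n(n - 3) = 54.
Testing n = 9: 9 * 6 = 54 = 54. Correct.
The polygon has 9 sides.

9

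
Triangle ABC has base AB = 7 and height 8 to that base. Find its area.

A triangle's area is half the area of a rectangle with the same base and height.
Area = (1/2) * 7 * 8 = 28.

28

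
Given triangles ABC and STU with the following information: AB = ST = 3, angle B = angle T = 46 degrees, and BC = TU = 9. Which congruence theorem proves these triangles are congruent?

The given information matches SAS: Two pairs of corresponding sides and the included angle are equal (Side-Angle-Side).

SAS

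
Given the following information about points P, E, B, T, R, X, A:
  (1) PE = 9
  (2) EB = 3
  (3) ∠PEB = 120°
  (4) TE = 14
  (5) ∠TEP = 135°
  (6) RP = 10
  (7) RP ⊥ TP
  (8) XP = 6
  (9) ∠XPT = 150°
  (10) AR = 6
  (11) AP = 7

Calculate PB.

Step 1: By the law of cosines on triangle PEB: PB² = 9² + 3² − 2·9·3·cos(120°) = 117, so PB = 3·√13.

Therefore, the length of PB = 3·√13.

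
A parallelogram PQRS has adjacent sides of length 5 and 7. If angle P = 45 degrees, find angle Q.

Opposite sides of a parallelogram are parallel, so consecutive angles form co-interior angles on a transversal.
Co-interior angles sum to 180°, giving angle Q = 180 - 45 = 135 degrees.

135 degrees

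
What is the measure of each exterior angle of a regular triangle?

Each exterior angle of a regular n-gon is 360 / n.
For n = 3: 360 / 3 = 120 degrees.

120 degrees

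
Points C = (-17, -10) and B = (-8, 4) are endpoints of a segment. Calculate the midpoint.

M = ((x₁ + x₂)/2, (y₁ + y₂)/2)
= ((-17 + -8)/2, (-10 + 4)/2)
= (-25/2, -6/2) = (-25/2, -3)

(-25/2, -3)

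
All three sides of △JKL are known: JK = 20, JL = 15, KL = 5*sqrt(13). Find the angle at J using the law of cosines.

cos(J) = (20² + 15² - (5*sqrt(13))²) / (2 × 20 × 15) = 1/2, so J = arccos(1/2) = 60°.

60°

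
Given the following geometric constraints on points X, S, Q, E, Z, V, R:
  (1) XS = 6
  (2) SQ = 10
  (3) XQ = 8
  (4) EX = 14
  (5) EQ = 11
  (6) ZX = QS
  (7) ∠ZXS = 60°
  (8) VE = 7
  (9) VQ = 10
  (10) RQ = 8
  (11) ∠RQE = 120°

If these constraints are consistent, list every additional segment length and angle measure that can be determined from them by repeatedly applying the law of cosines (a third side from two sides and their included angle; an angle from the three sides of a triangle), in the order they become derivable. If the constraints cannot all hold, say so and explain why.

The constraints are consistent. Derivable facts, in order:
After 1 step:
- ER ≈ 16.52
- SZ = 2·√19
- ∠EQV = 38.57°
- ∠EQX = 93.58°
- ∠EVQ = 78.46°
- ∠EXQ = 51.64°
- ∠QEV = 62.96°
- ∠QEX = 34.77°
- ∠QSX = 53.13°
- ∠QXS = 90°
- ∠SQX = 36.87°
After 2 steps:
- ∠ERQ = 35.21°
- ∠QER = 24.79°
- ∠SZX = 36.59°
- ∠XSZ = 83.41°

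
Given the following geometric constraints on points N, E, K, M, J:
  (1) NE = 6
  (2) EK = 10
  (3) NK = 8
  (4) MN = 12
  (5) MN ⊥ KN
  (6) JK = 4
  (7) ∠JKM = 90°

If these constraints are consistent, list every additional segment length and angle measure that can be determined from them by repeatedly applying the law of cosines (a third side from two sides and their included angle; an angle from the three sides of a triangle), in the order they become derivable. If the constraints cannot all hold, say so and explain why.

The constraints are consistent. Derivable facts, in order:
After 1 step:
- KM = 4·√13
- ∠EKN = 36.87°
- ∠ENK = 90°
- ∠KEN = 53.13°
After 2 steps:
- MJ = 4·√14
- ∠KMN = 33.69°
- ∠MKN = 56.31°
After 3 steps:
- ∠JMK = 15.5°
- ∠KJM = 74.5°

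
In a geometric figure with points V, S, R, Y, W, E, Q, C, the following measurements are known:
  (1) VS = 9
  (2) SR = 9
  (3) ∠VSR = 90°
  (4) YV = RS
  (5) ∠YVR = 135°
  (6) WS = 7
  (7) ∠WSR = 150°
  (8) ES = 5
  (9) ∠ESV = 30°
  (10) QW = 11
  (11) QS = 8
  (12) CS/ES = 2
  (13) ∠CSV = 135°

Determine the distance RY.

From the given relations: YV = RS = 9.
Step 1: By the law of cosines on triangle VSR: VR² = 9² + 9² − 2·9·9·cos(90°) = 162, so VR = 9·√2.
Step 2: By the law of cosines on triangle RVY: RY² = (9·√2)² + 9² − 2·9·√2·9·cos(135°) = 405, so RY = 9·√5.

Therefore, the length of RY = 9·√5.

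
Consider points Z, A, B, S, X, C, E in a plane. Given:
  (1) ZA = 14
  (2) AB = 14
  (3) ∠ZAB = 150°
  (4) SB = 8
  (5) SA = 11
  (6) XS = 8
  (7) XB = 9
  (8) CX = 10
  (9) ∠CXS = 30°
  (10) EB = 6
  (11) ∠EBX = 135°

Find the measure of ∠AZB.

Step 1: By the law of cosines on triangle ZAB: ZB² = 14² + 14² − 2·14·14·cos(150°) = 731.48, so ZB ≈ 27.05.
Step 2: By the inverse law of cosines on triangle AZB: cos(∠AZB) = (14² + 27.05² − 14²) / (2·14·27.05) = 731.48/757.29 = 0.9659, so ∠AZB = 15°.

Therefore, the measure of angle ∠AZB = 15°.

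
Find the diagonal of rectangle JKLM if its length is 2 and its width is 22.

d = sqrt(2^2 + 22^2) = sqrt(488) = 2*sqrt(122)

2*sqrt(122)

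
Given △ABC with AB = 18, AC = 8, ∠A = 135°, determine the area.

Area = (1/2) * AB * AC * sin(A)
Area = (1/2) * 18 * 8 * sin(135°)
Area = (1/2) * 18 * 8 * sqrt(2)/2
Area = 36*sqrt(2)

36*sqrt(2)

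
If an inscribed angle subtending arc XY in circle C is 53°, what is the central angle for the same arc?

Central angle = 2 × 53° = 106° (inscribed angle theorem).

106°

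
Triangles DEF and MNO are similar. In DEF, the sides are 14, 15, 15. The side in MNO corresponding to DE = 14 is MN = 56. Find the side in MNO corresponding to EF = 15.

Since the triangles are similar, the ratio of corresponding sides is constant.
Scale factor k = MN / DE = 56 / 14 = 4
NO = k * EF = 4 * 15 = 60

60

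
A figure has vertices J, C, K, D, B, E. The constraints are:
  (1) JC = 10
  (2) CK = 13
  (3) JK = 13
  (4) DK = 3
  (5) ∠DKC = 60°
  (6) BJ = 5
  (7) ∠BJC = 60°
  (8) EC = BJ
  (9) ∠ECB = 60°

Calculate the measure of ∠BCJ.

Step 1: By the law of cosines on triangle CJB: CB² = 10² + 5² − 2·10·5·cos(60°) = 75, so CB = 5·√3.
Step 2: By the inverse law of cosines on triangle BCJ: cos(∠BCJ) = ((5·√3)² + 10² − 5²) / (2·5·√3·10) = 150/173.21 = 0.866, so ∠BCJ = 30°.

Therefore, the measure of angle ∠BCJ = 30°.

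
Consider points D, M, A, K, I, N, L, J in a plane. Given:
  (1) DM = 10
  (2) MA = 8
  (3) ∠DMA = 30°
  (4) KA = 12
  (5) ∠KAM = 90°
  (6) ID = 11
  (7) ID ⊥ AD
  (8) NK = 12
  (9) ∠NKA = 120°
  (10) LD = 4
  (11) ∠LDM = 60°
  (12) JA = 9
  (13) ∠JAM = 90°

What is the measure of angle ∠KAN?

Step 1: By the law of cosines on triangle AKN: AN² = 12² + 12² − 2·12·12·cos(120°) = 432, so AN = 12·√3.
Step 2: By the inverse law of cosines on triangle KAN: cos(∠KAN) = (12² + (12·√3)² − 12²) / (2·12·12·√3) = 432/498.83 = 0.866, so ∠KAN = 30°.

Therefore, the measure of angle ∠KAN = 30°.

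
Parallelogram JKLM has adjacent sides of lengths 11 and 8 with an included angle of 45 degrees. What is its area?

Area = a * b * sin(theta)
Area = 11 * 8 * sin(45 degrees)
Area = 88 * sqrt(2)/2
Area = 44*sqrt(2)

44*sqrt(2)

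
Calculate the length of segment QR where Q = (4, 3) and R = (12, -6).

d = sqrt((8)^2 + (-9)^2) = sqrt(145)

sqrt(145)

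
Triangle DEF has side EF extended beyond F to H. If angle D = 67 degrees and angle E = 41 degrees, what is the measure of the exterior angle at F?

By the exterior angle theorem, an exterior angle of a triangle equals the sum of the two remote interior angles.
Exterior angle = angle D + angle E
Exterior angle = 67 + 41 = 108 degrees

108 degrees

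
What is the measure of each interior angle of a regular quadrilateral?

Each interior angle of a regular n-gon is (n - 2) * 180 / n.
For n = 4: (4 - 2) * 180 / 4 = 360/4 = 90 degrees.

90 degrees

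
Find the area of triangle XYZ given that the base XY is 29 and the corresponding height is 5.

Area = (1/2)(29)(5) = 145/2

145/2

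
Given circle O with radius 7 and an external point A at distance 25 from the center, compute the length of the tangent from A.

Let T be the point of tangency. Then OT ⊥ AT (radius ⊥ tangent).
In right triangle OTA: OA² = OT² + AT²
25² = 7² + AT²
AT² = 576, AT = 24

24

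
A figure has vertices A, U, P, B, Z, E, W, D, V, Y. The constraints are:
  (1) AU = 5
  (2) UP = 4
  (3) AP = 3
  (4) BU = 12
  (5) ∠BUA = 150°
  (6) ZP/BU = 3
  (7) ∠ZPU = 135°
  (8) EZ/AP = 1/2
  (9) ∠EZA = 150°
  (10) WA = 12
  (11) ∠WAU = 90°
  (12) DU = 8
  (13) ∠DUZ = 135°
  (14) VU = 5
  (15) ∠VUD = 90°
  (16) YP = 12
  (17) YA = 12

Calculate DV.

Step 1: By the law of cosines on triangle DUV: DV² = 8² + 5² − 2·8·5·cos(90°) = 89, so DV = √89.

Therefore, the length of DV = √89.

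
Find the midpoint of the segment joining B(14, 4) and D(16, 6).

The midpoint is the point halfway along the segment.
Move half the horizontal distance: 14 + (16 - 14)/2 = 14 + 2/2 = 15
Move half the vertical distance: 4 + (6 - 4)/2 = 4 + 2/2 = 5
Midpoint = (15, 5)

(15, 5)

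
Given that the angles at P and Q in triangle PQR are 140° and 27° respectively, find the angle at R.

The interior angles sum to 180°: angle R = 180 - 140 - 27 = 13°.
The triangle is obtuse (angles 140°, 27°, 13°).

13 degrees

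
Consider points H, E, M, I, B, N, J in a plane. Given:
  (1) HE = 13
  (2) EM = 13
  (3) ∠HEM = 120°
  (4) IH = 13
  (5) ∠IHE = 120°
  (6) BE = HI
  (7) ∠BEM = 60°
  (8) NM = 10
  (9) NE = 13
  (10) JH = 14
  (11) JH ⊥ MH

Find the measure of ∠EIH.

Step 1: By the law of cosines on triangle IHE: IE² = 13² + 13² − 2·13·13·cos(120°) = 507, so IE = 13·√3.
Step 2: By the inverse law of cosines on triangle EIH: cos(∠EIH) = ((13·√3)² + 13² − 13²) / (2·13·√3·13) = 507/585.43 = 0.866, so ∠EIH = 30°.

Therefore, the measure of angle ∠EIH = 30°.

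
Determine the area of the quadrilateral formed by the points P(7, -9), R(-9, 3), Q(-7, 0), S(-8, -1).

Using the Shoelace formula for a quadrilateral (vertices in order):
Area = (1/2)|sum of (x_i * y_(i+1) - x_(i+1) * y_i)|
Terms: (7*3 - -9*-9) = -60, (-9*0 - -7*3) = 21, (-7*-1 - -8*0) = 7, (-8*-9 - 7*-1) = 79
Sum = 47
Area = (1/2)(47) = 47/2

47/2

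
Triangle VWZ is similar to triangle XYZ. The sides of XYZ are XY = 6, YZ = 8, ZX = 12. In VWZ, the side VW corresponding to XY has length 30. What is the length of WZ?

Similar triangles have proportional sides. Setting up the proportion:
VW / XY = WZ / YZ
30 / 6 = WZ / 8
WZ = 8 * 30 / 6 = 40.

40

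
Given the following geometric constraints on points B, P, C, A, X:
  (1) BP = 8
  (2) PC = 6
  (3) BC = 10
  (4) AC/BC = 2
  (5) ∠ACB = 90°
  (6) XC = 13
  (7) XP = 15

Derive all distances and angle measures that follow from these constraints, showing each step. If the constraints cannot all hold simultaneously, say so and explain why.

The constraints are consistent.

From the given relations:
  AC = 2·BC = 2·10 = 20

Step 1: From BC = 10, CA = 20, and ∠BCA = 90°, by the law of cosines:
  BA² = BC² + CA² - 2·BC·CA·cos(90°) = 100 + 400 - 0 = 500
  BA = 10·√5

Step 2: From BC = 10, BP = 8, CP = 6, by the inverse law of cosines:
  cos(∠CBP) = (BC² + BP² - CP²) / (2·BC·BP)
  ∠CBP = 36.87°

Step 3: From PB = 8, PC = 6, BC = 10, by the inverse law of cosines:
  cos(∠BPC) = (PB² + PC² - BC²) / (2·PB·PC)
  ∠BPC = 90°

Step 4: From PC = 6, PX = 15, CX = 13, by the inverse law of cosines:
  cos(∠CPX) = (PC² + PX² - CX²) / (2·PC·PX)
  ∠CPX = 59.26°

Step 5: From CB = 10, CP = 6, BP = 8, by the inverse law of cosines:
  cos(∠BCP) = (CB² + CP² - BP²) / (2·CB·CP)
  ∠BCP = 53.13°

Step 6: From CP = 6, CX = 13, PX = 15, by the inverse law of cosines:
  cos(∠PCX) = (CP² + CX² - PX²) / (2·CP·CX)
  ∠PCX = 97.37°

Step 7: From XC = 13, XP = 15, CP = 6, by the inverse law of cosines:
  cos(∠CXP) = (XC² + XP² - CP²) / (2·XC·XP)
  ∠CXP = 23.37°

Step 8: From BA = 10·√5, BC = 10, AC = 20, by the inverse law of cosines:
  cos(∠ABC) = (BA² + BC² - AC²) / (2·BA·BC)
  ∠ABC = 63.43°

Step 9: From AB = 10·√5, AC = 20, BC = 10, by the inverse law of cosines:
  cos(∠BAC) = (AB² + AC² - BC²) / (2·AB·AC)
  ∠BAC = 26.57°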